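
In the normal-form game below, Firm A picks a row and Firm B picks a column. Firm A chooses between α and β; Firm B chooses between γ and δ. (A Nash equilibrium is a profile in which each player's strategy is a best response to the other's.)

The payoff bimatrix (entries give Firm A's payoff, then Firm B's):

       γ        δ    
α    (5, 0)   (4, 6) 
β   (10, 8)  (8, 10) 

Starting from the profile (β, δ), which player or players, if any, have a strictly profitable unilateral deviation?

Firm A at (β, δ) earns 8; deviating to α yields 4 — not better.
Firm B earns 10; deviating to γ yields 8 — not better.
Neither player can strictly improve; the profile is a Nash equilibrium.

Neither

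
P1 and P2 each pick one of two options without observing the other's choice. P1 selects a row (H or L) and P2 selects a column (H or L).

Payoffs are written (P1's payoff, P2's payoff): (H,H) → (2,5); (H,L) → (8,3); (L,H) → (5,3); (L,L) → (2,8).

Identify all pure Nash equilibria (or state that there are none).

none

(H, H): P1 prefers L (5 > 2) — not an equilibrium.
(H, L): P2 prefers H (5 > 3) — not an equilibrium.
(L, H): P2 prefers L (8 > 3) — not an equilibrium.
(L, L): P1 prefers H (8 > 2) — not an equilibrium.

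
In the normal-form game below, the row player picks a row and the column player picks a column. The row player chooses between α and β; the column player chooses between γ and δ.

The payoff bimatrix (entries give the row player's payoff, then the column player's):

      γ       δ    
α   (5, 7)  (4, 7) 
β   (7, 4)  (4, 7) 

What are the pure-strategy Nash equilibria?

(α, δ) and (β, δ)

(α, γ): the row player prefers β (7 > 5) — not an equilibrium.
(α, δ): the row player gets 4 ≥ 4 from β, and the column player gets 7 ≥ 7 from γ — Nash equilibrium.
(β, γ): the column player prefers δ (7 > 4) — not an equilibrium.
(β, δ): the row player gets 4 ≥ 4 from α, and the column player gets 7 ≥ 4 from γ — Nash equilibrium.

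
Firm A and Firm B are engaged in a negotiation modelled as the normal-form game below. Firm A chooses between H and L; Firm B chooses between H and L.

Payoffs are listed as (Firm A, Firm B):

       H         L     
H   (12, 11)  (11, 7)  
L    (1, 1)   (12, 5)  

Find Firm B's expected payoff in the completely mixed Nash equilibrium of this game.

6

First find p, the probability Firm A plays H, from Firm B's indifference between H and L: 11p + (1−p) = 7p + 5(1−p), giving p = 1/2.
Since Firm B is indifferent in equilibrium, Firm B's expected payoff equals the payoff from either column against (1/2, 1/2). Using H: 11(1/2) + (1/2) = 6.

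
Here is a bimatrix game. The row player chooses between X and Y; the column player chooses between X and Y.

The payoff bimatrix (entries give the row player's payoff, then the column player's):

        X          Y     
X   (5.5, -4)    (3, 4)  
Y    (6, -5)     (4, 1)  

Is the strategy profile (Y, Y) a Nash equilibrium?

Yes

At (Y, Y), the row player earns 4; switching to X would give 3, so the row player has no profitable deviation.
The column player earns 1; switching to X would give -5, so the column player has no profitable deviation.
Neither player can gain by a unilateral deviation, so this profile is a Nash equilibrium.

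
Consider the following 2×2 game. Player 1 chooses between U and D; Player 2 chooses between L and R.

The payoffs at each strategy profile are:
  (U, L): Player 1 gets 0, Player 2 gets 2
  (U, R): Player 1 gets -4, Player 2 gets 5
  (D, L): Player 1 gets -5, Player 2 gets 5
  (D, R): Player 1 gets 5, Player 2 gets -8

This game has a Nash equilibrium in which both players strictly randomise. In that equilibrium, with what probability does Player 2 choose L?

Let q be the probability that Player 2 plays L. In a completely mixed equilibrium, Player 1 must be indifferent between U and D.
Player 1's expected payoff from U is −4(1−q); from D it is −5q + 5(1−q).
Setting these equal: 4q − 4 = −10q + 5, so q = 9/14.

9/14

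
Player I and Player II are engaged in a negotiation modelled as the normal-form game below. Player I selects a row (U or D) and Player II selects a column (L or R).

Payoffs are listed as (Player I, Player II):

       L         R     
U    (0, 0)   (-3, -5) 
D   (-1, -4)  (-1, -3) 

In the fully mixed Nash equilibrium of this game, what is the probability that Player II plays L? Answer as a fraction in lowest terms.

Let y be the probability that Player II plays L. In a completely mixed equilibrium, Player I must be indifferent between U and D.
Player I's expected payoff from U is −3(1−y); from D it is −y − (1−y).
Setting these equal: 3y − 3 = -1, so y = 2/3.

2/3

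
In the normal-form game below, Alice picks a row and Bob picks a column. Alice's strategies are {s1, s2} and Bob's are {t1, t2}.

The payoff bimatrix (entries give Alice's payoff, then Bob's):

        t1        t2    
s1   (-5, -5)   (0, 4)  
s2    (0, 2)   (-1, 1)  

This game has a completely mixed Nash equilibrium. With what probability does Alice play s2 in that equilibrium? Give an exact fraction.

9/10

Let p be the probability that Alice plays s1. In a completely mixed equilibrium, Bob must be indifferent between t1 and t2.
Bob's expected payoff from t1 is −5p + 2(1−p); from t2 it is 4p + (1−p).
Setting these equal: −7p + 2 = 3p + 1, so p = 1/10.
Therefore Alice plays s2 with probability 1 − 1/10 = 9/10.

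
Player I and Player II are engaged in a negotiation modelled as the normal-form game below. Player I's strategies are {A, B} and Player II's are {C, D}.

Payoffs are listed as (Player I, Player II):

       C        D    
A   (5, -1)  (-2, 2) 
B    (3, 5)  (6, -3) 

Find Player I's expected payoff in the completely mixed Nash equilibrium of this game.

18/5

First find q, the probability Player II plays C, from Player I's indifference between A and B: 5q − 2(1−q) = 3q + 6(1−q), giving q = 4/5.
Since Player I is indifferent in equilibrium, Player I's expected payoff equals the payoff from either row against (4/5, 1/5). Using A: 5(4/5) − 2(1/5) = 18/5.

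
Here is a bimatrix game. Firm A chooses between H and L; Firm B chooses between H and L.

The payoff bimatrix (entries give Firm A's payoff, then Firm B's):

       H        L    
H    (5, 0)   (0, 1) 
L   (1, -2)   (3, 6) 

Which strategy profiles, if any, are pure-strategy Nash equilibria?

(H, H): Firm B prefers L (1 > 0) — not an equilibrium.
(H, L): Firm A prefers L (3 > 0) — not an equilibrium.
(L, H): Firm A prefers H (5 > 1); Firm B prefers L (6 > -2) — not an equilibrium.
(L, L): Firm A gets 3 ≥ 0 from H, and Firm B gets 6 ≥ -2 from H — Nash equilibrium.

(L, L)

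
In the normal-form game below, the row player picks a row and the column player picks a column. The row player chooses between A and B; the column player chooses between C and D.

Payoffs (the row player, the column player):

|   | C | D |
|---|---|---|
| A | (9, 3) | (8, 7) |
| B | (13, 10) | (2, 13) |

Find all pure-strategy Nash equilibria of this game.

(A, C): the row player prefers B (13 > 9); the column player prefers D (7 > 3) — not an equilibrium.
(A, D): the row player gets 8 ≥ 2 from B, and the column player gets 7 ≥ 3 from C — Nash equilibrium.
(B, C): the column player prefers D (13 > 10) — not an equilibrium.
(B, D): the row player prefers A (8 > 2) — not an equilibrium.

(A, D)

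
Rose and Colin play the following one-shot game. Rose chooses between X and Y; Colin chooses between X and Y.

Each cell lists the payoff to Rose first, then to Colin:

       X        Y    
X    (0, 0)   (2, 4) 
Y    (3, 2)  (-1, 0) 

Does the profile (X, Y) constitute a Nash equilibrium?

Yes

At (X, Y), Rose earns 2; switching to Y would give -1, so Rose has no profitable deviation.
Colin earns 4; switching to X would give 0, so Colin has no profitable deviation.
Neither player can gain by a unilateral deviation, so this profile is a Nash equilibrium.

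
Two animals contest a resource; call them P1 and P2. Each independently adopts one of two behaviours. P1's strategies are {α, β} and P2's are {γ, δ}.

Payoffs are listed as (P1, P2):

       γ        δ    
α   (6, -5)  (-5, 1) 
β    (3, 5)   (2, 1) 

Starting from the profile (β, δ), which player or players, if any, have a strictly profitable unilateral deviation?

P1 at (β, δ) earns 2; deviating to α yields -5 — not better.
P2 earns 1; deviating to γ yields 5 — a strict improvement.
Only P2 has a strictly profitable deviation.

P2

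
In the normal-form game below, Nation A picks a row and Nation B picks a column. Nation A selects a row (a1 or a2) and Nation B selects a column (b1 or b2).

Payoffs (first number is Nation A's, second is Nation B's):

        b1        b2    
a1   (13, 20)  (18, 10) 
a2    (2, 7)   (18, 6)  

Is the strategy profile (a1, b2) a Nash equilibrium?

No

At (a1, b2), Nation A earns 18; switching to a2 would give 18, so Nation A has no profitable deviation.
Nation B earns 10; switching to b1 would give 20, so Nation B would deviate.
Since at least one player can profitably deviate, this is not a Nash equilibrium.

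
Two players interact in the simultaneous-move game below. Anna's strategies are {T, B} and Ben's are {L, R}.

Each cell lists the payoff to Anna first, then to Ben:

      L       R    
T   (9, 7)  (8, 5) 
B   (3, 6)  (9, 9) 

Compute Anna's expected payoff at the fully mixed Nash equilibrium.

First find y, the probability Ben plays L, from Anna's indifference between T and B: 9y + 8(1−y) = 3y + 9(1−y), giving y = 1/7.
Since Anna is indifferent in equilibrium, Anna's expected payoff equals the payoff from either row against (1/7, 6/7). Using T: 9(1/7) + 8(6/7) = 57/7.

57/7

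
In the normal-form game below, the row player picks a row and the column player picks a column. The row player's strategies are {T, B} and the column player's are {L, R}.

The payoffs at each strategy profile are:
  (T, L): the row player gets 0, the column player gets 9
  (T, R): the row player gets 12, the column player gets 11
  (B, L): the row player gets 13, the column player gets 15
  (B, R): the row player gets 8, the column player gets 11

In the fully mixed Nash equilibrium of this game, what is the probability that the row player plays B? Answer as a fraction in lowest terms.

Let p be the probability that the row player plays T. In a completely mixed equilibrium, the column player must be indifferent between L and R.
The column player's expected payoff from L is 9p + 15(1−p); from R it is 11p + 11(1−p).
Setting these equal: −6p + 15 = 11, so p = 2/3.
Therefore the row player plays B with probability 1 − 2/3 = 1/3.

1/3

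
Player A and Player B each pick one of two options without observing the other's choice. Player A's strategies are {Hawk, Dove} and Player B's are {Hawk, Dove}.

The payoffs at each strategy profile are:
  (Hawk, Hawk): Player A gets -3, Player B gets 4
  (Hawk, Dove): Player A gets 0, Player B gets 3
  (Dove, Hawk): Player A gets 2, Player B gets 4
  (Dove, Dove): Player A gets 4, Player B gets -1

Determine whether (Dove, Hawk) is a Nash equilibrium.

Yes

At (Dove, Hawk), Player A earns 2; switching to Hawk would give -3, so Player A has no profitable deviation.
Player B earns 4; switching to Dove would give -1, so Player B has no profitable deviation.
Neither player can gain by a unilateral deviation, so this profile is a Nash equilibrium.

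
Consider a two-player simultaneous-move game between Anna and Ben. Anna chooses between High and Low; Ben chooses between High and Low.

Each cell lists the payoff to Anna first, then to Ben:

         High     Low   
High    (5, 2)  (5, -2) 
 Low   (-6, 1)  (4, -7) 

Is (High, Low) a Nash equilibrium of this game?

No

At (High, Low), Anna earns 5; switching to Low would give 4, so Anna has no profitable deviation.
Ben earns -2; switching to High would give 2, so Ben would deviate.
Since at least one player can profitably deviate, this is not a Nash equilibrium.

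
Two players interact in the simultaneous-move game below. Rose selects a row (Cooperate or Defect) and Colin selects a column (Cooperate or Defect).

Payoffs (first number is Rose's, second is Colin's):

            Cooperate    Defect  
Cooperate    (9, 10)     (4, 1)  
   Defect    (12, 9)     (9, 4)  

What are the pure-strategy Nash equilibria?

(Defect, Cooperate)

(Cooperate, Cooperate): Rose prefers Defect (12 > 9) — not an equilibrium.
(Cooperate, Defect): Rose prefers Defect (9 > 4); Colin prefers Cooperate (10 > 1) — not an equilibrium.
(Defect, Cooperate): Rose gets 12 ≥ 9 from Cooperate, and Colin gets 9 ≥ 4 from Defect — Nash equilibrium.
(Defect, Defect): Colin prefers Cooperate (9 > 4) — not an equilibrium.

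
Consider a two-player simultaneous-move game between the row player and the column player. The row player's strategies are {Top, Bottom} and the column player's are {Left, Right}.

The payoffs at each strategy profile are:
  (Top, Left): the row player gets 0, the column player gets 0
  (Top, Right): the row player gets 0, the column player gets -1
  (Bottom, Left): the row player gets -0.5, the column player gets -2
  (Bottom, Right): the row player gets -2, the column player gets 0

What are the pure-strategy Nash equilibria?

(Top, Left)

(Top, Left): the row player gets 0 ≥ -0.5 from Bottom, and the column player gets 0 ≥ -1 from Right — Nash equilibrium.
(Top, Right): the column player prefers Left (0 > -1) — not an equilibrium.
(Bottom, Left): the row player prefers Top (0 > -0.5); the column player prefers Right (0 > -2) — not an equilibrium.
(Bottom, Right): the row player prefers Top (0 > -2) — not an equilibrium.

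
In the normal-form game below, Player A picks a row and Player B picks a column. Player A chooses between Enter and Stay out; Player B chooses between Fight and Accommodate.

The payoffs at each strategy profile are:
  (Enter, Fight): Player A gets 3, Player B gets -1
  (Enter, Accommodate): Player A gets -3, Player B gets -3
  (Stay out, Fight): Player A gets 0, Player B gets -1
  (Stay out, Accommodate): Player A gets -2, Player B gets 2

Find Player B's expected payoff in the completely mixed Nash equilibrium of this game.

First find x, the probability Player A plays Enter, from Player B's indifference between Fight and Accommodate: −x − (1−x) = −3x + 2(1−x), giving x = 3/5.
Since Player B is indifferent in equilibrium, Player B's expected payoff equals the payoff from either column against (3/5, 2/5). Using Fight: −(3/5) − (2/5) = -1.

-1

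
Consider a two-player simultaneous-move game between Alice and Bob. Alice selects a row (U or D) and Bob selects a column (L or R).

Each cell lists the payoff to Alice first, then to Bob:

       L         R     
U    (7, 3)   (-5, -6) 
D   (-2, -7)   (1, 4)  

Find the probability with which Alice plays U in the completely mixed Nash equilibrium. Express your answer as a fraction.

Let p be the probability that Alice plays U. In a completely mixed equilibrium, Bob must be indifferent between L and R.
Bob's expected payoff from L is 3p − 7(1−p); from R it is −6p + 4(1−p).
Setting these equal: 10p − 7 = −10p + 4, so p = 11/20.

11/20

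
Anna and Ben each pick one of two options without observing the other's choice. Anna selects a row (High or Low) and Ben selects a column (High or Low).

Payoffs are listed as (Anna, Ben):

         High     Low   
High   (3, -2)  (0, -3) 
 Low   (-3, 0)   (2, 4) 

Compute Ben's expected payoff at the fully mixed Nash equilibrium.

First find x, the probability Anna plays High, from Ben's indifference between High and Low: −2x = −3x + 4(1−x), giving x = 4/5.
Since Ben is indifferent in equilibrium, Ben's expected payoff equals the payoff from either column against (4/5, 1/5). Using High: −2(4/5) = -8/5.

-8/5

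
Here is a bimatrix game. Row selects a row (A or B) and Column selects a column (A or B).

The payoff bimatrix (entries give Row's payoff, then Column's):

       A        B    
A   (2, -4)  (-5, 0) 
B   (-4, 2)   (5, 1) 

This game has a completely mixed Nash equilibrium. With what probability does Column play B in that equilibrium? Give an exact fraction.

3/8

Let y be the probability that Column plays A. In a completely mixed equilibrium, Row must be indifferent between A and B.
Row's expected payoff from A is 2y − 5(1−y); from B it is −4y + 5(1−y).
Setting these equal: 7y − 5 = −9y + 5, so y = 5/8.
Therefore Column plays B with probability 1 − 5/8 = 3/8.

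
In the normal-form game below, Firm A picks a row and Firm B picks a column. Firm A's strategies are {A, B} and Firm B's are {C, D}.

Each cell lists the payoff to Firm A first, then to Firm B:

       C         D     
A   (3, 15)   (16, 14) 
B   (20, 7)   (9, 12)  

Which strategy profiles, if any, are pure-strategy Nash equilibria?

(A, C): Firm A prefers B (20 > 3) — not an equilibrium.
(A, D): Firm B prefers C (15 > 14) — not an equilibrium.
(B, C): Firm B prefers D (12 > 7) — not an equilibrium.
(B, D): Firm A prefers A (16 > 9) — not an equilibrium.

none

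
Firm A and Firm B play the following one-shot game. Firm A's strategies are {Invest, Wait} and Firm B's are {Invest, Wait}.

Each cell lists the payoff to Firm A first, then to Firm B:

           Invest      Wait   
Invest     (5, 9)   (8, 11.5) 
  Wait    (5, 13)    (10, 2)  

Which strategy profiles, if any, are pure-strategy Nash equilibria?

(Wait, Invest)

(Invest, Invest): Firm B prefers Wait (11.5 > 9) — not an equilibrium.
(Invest, Wait): Firm A prefers Wait (10 > 8) — not an equilibrium.
(Wait, Invest): Firm A gets 5 ≥ 5 from Invest, and Firm B gets 13 ≥ 2 from Wait — Nash equilibrium.
(Wait, Wait): Firm B prefers Invest (13 > 2) — not an equilibrium.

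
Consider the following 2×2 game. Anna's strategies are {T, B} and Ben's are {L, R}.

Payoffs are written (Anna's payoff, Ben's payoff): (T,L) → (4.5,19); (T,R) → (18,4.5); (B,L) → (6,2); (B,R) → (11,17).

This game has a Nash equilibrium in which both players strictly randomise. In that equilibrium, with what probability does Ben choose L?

Let y be the probability that Ben plays L. In a completely mixed equilibrium, Anna must be indifferent between T and B.
Anna's expected payoff from T is 4.5y + 18(1−y); from B it is 6y + 11(1−y).
Setting these equal: −13.5y + 18 = −5y + 11, so y = 14/17.

14/17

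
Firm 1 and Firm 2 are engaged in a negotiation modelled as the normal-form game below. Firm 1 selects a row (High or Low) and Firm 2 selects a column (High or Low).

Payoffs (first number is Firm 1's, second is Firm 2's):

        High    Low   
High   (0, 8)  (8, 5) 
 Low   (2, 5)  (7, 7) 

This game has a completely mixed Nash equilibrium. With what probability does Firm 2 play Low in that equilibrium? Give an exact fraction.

Let q be the probability that Firm 2 plays High. In a completely mixed equilibrium, Firm 1 must be indifferent between High and Low.
Firm 1's expected payoff from High is 8(1−q); from Low it is 2q + 7(1−q).
Setting these equal: −8q + 8 = −5q + 7, so q = 1/3.
Therefore Firm 2 plays Low with probability 1 − 1/3 = 2/3.

2/3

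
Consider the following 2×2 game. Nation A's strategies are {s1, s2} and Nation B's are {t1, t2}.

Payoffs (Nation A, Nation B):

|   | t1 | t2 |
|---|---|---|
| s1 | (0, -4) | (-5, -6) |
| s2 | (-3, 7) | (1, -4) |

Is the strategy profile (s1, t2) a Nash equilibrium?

No

At (s1, t2), Nation A earns -5; switching to s2 would give 1, so Nation A would deviate.
Nation B earns -6; switching to t1 would give -4, so Nation B would deviate.
Since at least one player can profitably deviate, this is not a Nash equilibrium.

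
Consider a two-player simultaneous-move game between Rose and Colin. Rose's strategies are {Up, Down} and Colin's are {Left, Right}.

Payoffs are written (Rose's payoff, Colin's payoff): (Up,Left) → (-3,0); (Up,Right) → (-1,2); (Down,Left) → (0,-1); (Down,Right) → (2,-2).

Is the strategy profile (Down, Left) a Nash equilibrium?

At (Down, Left), Rose earns 0; switching to Up would give -3, so Rose has no profitable deviation.
Colin earns -1; switching to Right would give -2, so Colin has no profitable deviation.
Neither player can gain by a unilateral deviation, so this profile is a Nash equilibrium.

Yes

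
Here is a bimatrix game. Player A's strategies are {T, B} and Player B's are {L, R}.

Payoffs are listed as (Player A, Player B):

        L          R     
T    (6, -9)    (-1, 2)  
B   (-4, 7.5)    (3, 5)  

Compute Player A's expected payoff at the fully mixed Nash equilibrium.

1

First find y, the probability Player B plays L, from Player A's indifference between T and B: 6y − (1−y) = −4y + 3(1−y), giving y = 2/7.
Since Player A is indifferent in equilibrium, Player A's expected payoff equals the payoff from either row against (2/7, 5/7). Using T: 6(2/7) − (5/7) = 1.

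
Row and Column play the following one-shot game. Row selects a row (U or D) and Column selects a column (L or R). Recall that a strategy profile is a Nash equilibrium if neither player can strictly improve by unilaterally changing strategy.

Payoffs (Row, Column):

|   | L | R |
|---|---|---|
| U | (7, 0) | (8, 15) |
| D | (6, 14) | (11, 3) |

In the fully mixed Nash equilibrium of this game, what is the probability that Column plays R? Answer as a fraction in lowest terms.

Let y be the probability that Column plays L. In a completely mixed equilibrium, Row must be indifferent between U and D.
Row's expected payoff from U is 7y + 8(1−y); from D it is 6y + 11(1−y).
Setting these equal: −y + 8 = −5y + 11, so y = 3/4.
Therefore Column plays R with probability 1 − 3/4 = 1/4.

1/4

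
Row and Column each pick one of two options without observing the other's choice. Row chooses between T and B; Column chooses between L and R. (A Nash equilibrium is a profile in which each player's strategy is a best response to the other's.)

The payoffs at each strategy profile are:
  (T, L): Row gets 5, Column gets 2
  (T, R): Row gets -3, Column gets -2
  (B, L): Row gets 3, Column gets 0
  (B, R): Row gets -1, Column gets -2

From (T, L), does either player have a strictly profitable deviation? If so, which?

Neither

Row at (T, L) earns 5; deviating to B yields 3 — not better.
Column earns 2; deviating to R yields -2 — not better.
Neither player can strictly improve; the profile is a Nash equilibrium.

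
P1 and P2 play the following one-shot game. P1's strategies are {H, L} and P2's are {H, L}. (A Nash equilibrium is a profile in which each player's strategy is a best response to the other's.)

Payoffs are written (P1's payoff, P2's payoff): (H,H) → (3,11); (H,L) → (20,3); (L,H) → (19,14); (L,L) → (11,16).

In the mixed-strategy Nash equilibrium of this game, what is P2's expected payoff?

First find x, the probability P1 plays H, from P2's indifference between H and L: 11x + 14(1−x) = 3x + 16(1−x), giving x = 1/5.
Since P2 is indifferent in equilibrium, P2's expected payoff equals the payoff from either column against (1/5, 4/5). Using H: 11(1/5) + 14(4/5) = 67/5.

67/5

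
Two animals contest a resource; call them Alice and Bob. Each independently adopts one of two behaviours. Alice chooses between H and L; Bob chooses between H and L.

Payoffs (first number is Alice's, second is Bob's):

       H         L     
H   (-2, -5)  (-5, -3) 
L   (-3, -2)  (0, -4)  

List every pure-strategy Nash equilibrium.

(H, H): Bob prefers L (-3 > -5) — not an equilibrium.
(H, L): Alice prefers L (0 > -5) — not an equilibrium.
(L, H): Alice prefers H (-2 > -3) — not an equilibrium.
(L, L): Bob prefers H (-2 > -4) — not an equilibrium.

none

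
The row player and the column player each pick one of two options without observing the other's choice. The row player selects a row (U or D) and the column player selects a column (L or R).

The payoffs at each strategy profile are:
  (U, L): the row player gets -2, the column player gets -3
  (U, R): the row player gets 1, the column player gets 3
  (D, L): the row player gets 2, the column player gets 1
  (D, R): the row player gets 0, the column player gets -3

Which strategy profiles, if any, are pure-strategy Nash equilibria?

(U, L): the row player prefers D (2 > -2); the column player prefers R (3 > -3) — not an equilibrium.
(U, R): the row player gets 1 ≥ 0 from D, and the column player gets 3 ≥ -3 from L — Nash equilibrium.
(D, L): the row player gets 2 ≥ -2 from U, and the column player gets 1 ≥ -3 from R — Nash equilibrium.
(D, R): the row player prefers U (1 > 0); the column player prefers L (1 > -3) — not an equilibrium.

(U, R) and (D, L)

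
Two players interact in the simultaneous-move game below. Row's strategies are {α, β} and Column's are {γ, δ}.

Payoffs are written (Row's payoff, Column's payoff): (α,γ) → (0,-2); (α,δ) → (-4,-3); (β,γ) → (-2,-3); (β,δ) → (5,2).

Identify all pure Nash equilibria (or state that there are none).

(α, γ): Row gets 0 ≥ -2 from β, and Column gets -2 ≥ -3 from δ — Nash equilibrium.
(α, δ): Row prefers β (5 > -4); Column prefers γ (-2 > -3) — not an equilibrium.
(β, γ): Row prefers α (0 > -2); Column prefers δ (2 > -3) — not an equilibrium.
(β, δ): Row gets 5 ≥ -4 from α, and Column gets 2 ≥ -3 from γ — Nash equilibrium.

(α, γ) and (β, δ)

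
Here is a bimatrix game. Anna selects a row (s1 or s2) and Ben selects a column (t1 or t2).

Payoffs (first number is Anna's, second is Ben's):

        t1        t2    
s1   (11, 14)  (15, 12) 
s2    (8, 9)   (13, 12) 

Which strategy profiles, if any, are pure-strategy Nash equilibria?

(s1, t1): Anna gets 11 ≥ 8 from s2, and Ben gets 14 ≥ 12 from t2 — Nash equilibrium.
(s1, t2): Ben prefers t1 (14 > 12) — not an equilibrium.
(s2, t1): Anna prefers s1 (11 > 8); Ben prefers t2 (12 > 9) — not an equilibrium.
(s2, t2): Anna prefers s1 (15 > 13) — not an equilibrium.

(s1, t1)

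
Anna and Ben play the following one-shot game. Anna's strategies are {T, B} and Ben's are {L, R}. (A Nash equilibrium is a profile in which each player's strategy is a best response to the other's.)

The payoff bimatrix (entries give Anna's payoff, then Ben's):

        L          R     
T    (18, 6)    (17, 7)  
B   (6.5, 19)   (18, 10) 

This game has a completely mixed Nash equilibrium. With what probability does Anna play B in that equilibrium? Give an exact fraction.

Let p be the probability that Anna plays T. In a completely mixed equilibrium, Ben must be indifferent between L and R.
Ben's expected payoff from L is 6p + 19(1−p); from R it is 7p + 10(1−p).
Setting these equal: −13p + 19 = −3p + 10, so p = 9/10.
Therefore Anna plays B with probability 1 − 9/10 = 1/10.

1/10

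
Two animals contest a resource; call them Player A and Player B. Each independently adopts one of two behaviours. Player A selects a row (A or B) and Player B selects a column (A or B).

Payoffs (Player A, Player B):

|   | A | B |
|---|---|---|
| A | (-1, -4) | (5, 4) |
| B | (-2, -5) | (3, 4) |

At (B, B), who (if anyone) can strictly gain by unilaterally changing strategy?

Player A at (B, B) earns 3; deviating to A yields 5 — a strict improvement.
Player B earns 4; deviating to A yields -5 — not better.
Only Player A has a strictly profitable deviation.

Player A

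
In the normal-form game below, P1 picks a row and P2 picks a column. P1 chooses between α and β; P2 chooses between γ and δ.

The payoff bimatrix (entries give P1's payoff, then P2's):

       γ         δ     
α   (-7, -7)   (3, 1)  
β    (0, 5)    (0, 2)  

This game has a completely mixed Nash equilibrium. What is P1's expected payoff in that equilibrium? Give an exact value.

First find y, the probability P2 plays γ, from P1's indifference between α and β: −7y + 3(1−y) = 0, giving y = 3/10.
Since P1 is indifferent in equilibrium, P1's expected payoff equals the payoff from either row against (3/10, 7/10). Using α: −7(3/10) + 3(7/10) = 0.

0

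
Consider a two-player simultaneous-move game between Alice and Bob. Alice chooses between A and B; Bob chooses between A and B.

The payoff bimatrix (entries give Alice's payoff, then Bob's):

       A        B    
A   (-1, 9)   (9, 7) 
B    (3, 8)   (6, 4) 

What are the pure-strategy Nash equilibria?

(A, A): Alice prefers B (3 > -1) — not an equilibrium.
(A, B): Bob prefers A (9 > 7) — not an equilibrium.
(B, A): Alice gets 3 ≥ -1 from A, and Bob gets 8 ≥ 4 from B — Nash equilibrium.
(B, B): Alice prefers A (9 > 6); Bob prefers A (8 > 4) — not an equilibrium.

(B, A)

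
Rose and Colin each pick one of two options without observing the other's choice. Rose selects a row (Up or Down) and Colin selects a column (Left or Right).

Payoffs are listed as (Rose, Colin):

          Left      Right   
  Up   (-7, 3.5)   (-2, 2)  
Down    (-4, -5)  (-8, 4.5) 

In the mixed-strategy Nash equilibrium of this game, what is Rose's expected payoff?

-16/3

First find q, the probability Colin plays Left, from Rose's indifference between Up and Down: −7q − 2(1−q) = −4q − 8(1−q), giving q = 2/3.
Since Rose is indifferent in equilibrium, Rose's expected payoff equals the payoff from either row against (2/3, 1/3). Using Up: −7(2/3) − 2(1/3) = -16/3.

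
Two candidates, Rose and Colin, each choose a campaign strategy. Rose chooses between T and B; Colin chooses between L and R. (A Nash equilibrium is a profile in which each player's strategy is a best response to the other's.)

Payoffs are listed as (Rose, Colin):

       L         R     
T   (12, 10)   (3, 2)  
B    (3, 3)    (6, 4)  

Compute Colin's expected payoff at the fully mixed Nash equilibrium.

34/9

First find p, the probability Rose plays T, from Colin's indifference between L and R: 10p + 3(1−p) = 2p + 4(1−p), giving p = 1/9.
Since Colin is indifferent in equilibrium, Colin's expected payoff equals the payoff from either column against (1/9, 8/9). Using L: 10(1/9) + 3(8/9) = 34/9.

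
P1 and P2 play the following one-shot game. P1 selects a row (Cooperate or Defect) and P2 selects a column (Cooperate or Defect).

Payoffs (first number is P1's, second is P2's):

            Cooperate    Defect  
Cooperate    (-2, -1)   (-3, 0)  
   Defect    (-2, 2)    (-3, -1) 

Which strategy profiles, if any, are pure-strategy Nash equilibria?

(Cooperate, Defect) and (Defect, Cooperate)

(Cooperate, Cooperate): P2 prefers Defect (0 > -1) — not an equilibrium.
(Cooperate, Defect): P1 gets -3 ≥ -3 from Defect, and P2 gets 0 ≥ -1 from Cooperate — Nash equilibrium.
(Defect, Cooperate): P1 gets -2 ≥ -2 from Cooperate, and P2 gets 2 ≥ -1 from Defect — Nash equilibrium.
(Defect, Defect): P2 prefers Cooperate (2 > -1) — not an equilibrium.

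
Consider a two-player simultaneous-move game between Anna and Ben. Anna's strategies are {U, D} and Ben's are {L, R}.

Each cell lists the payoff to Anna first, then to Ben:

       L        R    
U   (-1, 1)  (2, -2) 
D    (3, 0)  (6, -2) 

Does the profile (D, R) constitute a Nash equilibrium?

No

At (D, R), Anna earns 6; switching to U would give 2, so Anna has no profitable deviation.
Ben earns -2; switching to L would give 0, so Ben would deviate.
Since at least one player can profitably deviate, this is not a Nash equilibrium.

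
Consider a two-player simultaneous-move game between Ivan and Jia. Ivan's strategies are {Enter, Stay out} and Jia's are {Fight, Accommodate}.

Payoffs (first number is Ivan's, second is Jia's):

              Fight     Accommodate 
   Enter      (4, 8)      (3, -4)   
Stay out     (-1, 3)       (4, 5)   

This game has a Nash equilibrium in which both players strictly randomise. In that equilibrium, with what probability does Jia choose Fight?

Let q be the probability that Jia plays Fight. In a completely mixed equilibrium, Ivan must be indifferent between Enter and Stay out.
Ivan's expected payoff from Enter is 4q + 3(1−q); from Stay out it is −q + 4(1−q).
Setting these equal: q + 3 = −5q + 4, so q = 1/6.

1/6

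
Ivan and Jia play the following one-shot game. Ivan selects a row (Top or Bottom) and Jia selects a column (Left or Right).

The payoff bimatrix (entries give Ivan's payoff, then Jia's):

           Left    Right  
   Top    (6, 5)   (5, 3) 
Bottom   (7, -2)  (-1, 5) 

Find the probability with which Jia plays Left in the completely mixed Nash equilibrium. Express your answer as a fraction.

Let y be the probability that Jia plays Left. In a completely mixed equilibrium, Ivan must be indifferent between Top and Bottom.
Ivan's expected payoff from Top is 6y + 5(1−y); from Bottom it is 7y − (1−y).
Setting these equal: y + 5 = 8y − 1, so y = 6/7.

6/7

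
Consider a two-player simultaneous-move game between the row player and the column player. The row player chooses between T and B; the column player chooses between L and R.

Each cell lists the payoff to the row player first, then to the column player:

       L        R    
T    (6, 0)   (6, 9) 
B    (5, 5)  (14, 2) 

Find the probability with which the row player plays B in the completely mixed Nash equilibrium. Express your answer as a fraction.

3/4

Let r be the probability that the row player plays T. In a completely mixed equilibrium, the column player must be indifferent between L and R.
The column player's expected payoff from L is 5(1−r); from R it is 9r + 2(1−r).
Setting these equal: −5r + 5 = 7r + 2, so r = 1/4.
Therefore the row player plays B with probability 1 − 1/4 = 3/4.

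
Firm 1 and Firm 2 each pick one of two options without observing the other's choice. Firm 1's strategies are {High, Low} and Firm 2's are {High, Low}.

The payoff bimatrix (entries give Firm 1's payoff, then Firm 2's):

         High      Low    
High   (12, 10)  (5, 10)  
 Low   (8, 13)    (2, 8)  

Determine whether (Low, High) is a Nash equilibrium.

At (Low, High), Firm 1 earns 8; switching to High would give 12, so Firm 1 would deviate.
Firm 2 earns 13; switching to Low would give 8, so Firm 2 has no profitable deviation.
Since at least one player can profitably deviate, this is not a Nash equilibrium.

No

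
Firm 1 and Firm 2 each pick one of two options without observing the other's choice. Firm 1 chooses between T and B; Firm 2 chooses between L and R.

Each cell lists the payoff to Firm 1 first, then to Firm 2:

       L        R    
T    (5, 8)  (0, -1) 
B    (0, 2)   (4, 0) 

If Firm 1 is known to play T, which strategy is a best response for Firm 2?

L

Against T, Firm 2 earns 8 from L and -1 from R.
So L is the best response.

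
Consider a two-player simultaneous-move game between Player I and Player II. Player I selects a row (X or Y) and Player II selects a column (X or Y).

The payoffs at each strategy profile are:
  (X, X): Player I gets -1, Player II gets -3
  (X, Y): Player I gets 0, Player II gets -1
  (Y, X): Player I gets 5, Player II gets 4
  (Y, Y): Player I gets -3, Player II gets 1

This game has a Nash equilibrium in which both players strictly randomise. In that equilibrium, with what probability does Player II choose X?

1/3

Let c be the probability that Player II plays X. In a completely mixed equilibrium, Player I must be indifferent between X and Y.
Player I's expected payoff from X is −c; from Y it is 5c − 3(1−c).
Setting these equal: −c = 8c − 3, so c = 1/3.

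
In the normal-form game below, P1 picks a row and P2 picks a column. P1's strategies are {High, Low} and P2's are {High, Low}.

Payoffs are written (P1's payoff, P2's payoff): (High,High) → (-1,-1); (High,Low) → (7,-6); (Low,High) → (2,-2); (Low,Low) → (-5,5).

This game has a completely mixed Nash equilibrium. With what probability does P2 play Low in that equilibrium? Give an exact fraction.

Let q be the probability that P2 plays High. In a completely mixed equilibrium, P1 must be indifferent between High and Low.
P1's expected payoff from High is −q + 7(1−q); from Low it is 2q − 5(1−q).
Setting these equal: −8q + 7 = 7q − 5, so q = 4/5.
Therefore P2 plays Low with probability 1 − 4/5 = 1/5.

1/5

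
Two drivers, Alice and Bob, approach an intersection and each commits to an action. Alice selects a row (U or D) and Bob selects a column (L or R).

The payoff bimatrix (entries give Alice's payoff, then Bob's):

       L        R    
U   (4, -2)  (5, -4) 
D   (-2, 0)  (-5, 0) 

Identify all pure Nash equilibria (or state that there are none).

(U, L)

(U, L): Alice gets 4 ≥ -2 from D, and Bob gets -2 ≥ -4 from R — Nash equilibrium.
(U, R): Bob prefers L (-2 > -4) — not an equilibrium.
(D, L): Alice prefers U (4 > -2) — not an equilibrium.
(D, R): Alice prefers U (5 > -5) — not an equilibrium.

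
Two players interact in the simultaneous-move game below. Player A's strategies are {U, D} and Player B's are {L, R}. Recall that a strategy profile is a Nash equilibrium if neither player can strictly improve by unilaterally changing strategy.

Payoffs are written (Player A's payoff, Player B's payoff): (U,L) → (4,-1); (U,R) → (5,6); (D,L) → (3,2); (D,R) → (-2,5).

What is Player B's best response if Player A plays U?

Against U, Player B earns -1 from L and 6 from R.
So R is the best response.

R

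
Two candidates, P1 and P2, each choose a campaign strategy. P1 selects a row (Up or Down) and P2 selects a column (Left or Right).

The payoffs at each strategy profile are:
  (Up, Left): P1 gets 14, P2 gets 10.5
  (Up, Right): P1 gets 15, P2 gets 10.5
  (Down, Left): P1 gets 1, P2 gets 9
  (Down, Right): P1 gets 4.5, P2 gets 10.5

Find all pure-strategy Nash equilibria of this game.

(Up, Left): P1 gets 14 ≥ 1 from Down, and P2 gets 10.5 ≥ 10.5 from Right — Nash equilibrium.
(Up, Right): P1 gets 15 ≥ 4.5 from Down, and P2 gets 10.5 ≥ 10.5 from Left — Nash equilibrium.
(Down, Left): P1 prefers Up (14 > 1); P2 prefers Right (10.5 > 9) — not an equilibrium.
(Down, Right): P1 prefers Up (15 > 4.5) — not an equilibrium.

(Up, Left) and (Up, Right)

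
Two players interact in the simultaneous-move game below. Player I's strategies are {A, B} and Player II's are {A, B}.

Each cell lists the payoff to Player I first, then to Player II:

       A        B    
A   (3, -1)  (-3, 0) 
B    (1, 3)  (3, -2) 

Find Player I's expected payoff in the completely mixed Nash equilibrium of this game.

3/2

First find y, the probability Player II plays A, from Player I's indifference between A and B: 3y − 3(1−y) = y + 3(1−y), giving y = 3/4.
Since Player I is indifferent in equilibrium, Player I's expected payoff equals the payoff from either row against (3/4, 1/4). Using A: 3(3/4) − 3(1/4) = 3/2.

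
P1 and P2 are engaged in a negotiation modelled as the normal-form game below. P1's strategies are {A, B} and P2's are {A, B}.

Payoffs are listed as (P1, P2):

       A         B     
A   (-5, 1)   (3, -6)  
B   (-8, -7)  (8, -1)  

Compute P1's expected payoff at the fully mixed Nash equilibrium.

First find y, the probability P2 plays A, from P1's indifference between A and B: −5y + 3(1−y) = −8y + 8(1−y), giving y = 5/8.
Since P1 is indifferent in equilibrium, P1's expected payoff equals the payoff from either row against (5/8, 3/8). Using A: −5(5/8) + 3(3/8) = -2.

-2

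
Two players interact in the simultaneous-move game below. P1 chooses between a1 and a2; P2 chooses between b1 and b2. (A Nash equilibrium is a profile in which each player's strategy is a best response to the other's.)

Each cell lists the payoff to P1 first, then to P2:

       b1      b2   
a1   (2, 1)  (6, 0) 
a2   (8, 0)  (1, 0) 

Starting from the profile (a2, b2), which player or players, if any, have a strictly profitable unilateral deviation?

P1

P1 at (a2, b2) earns 1; deviating to a1 yields 6 — a strict improvement.
P2 earns 0; deviating to b1 yields 0 — not better.
Only P1 has a strictly profitable deviation.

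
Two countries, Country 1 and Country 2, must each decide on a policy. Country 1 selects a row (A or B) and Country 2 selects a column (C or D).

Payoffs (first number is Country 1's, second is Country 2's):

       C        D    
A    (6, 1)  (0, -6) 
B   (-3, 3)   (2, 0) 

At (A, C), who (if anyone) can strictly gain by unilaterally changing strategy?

Neither

Country 1 at (A, C) earns 6; deviating to B yields -3 — not better.
Country 2 earns 1; deviating to D yields -6 — not better.
Neither player can strictly improve; the profile is a Nash equilibrium.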